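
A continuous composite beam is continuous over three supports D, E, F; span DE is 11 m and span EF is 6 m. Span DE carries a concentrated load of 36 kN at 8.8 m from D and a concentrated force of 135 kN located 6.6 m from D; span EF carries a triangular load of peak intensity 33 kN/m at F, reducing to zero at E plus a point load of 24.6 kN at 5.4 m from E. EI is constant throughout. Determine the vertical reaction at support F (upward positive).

Take M_E as the redundant. Released structure: two simple spans DE and EF with a hinge at E.
Rotations at E on the released spans (each span's end-slope, ×1/EI):
  span DE: point load 36 at a = 8.8: Pab(L + a)/(6LEI) = 209.1/EI
  span DE: point load 135 at a = 6.6: Pab(L + a)/(6LEI) = 1045/EI
  span EF: triangular load, peak 33: 7w₀L³/(360EI) = 138.6/EI
  span EF: point load 24.6 at a = 5.4: Pab(L + b)/(6LEI) = 14.61/EI
  relative rotation θ_0 = (1255 + 153.2)/EI = 1408/EI
A unit hogging moment at E produces rotation L₁/(3EI) + L₂/(3EI) = 5.667/EI.
Slope continuity at E: θ_0 = M_E·5.667/EI, so M_E = 1408/5.667 = 248.4 kN·m (hogging).
Span EF, ΣM about F: R_E^{EF}·6 = 212.8 + 248.4, so R_E^{EF} = 76.86 kN and R_F = 123.6 − 76.86 = 46.74 kN.

R_F = 46.74 kN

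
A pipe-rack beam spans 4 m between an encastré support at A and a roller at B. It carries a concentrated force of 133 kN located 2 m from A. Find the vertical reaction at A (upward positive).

R_A = 91.44 kN

Remove the prop at B; the released (primary) structure is a cantilever built in at A.
Primary-structure tip deflection at B by superposition:
  point load 133 at a = 2: Pa²(3L − a)/(6EI) = 886.7/EI
Tip deflection under a unit load at B: L³/(3EI) = 21.33/EI.
The prop prevents deflection at B: R_B = δ_0/δ_{BB} = 886.7/21.33 = 41.56 kN.
Vertical equilibrium: R_A = ΣP − R_B = 133 − 41.56 = 91.44 kN.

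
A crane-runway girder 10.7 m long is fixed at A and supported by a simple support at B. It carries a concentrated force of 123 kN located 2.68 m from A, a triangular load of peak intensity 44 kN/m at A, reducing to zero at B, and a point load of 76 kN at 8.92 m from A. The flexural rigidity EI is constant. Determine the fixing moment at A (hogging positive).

M_A = 617.7 kN·m

Take the reaction at B as the redundant and release it; the primary structure is a cantilever fixed at A.
Downward deflection at the released point B due to the loads:
  point load 123 at a = 2.68: Pa²(3L − a)/(6EI) = 4332/EI
  triangular load, peak 44 at the fixed end: w₀L⁴/(30EI) = 19225/EI
  point load 76 at a = 8.92: Pa²(3L − a)/(6EI) = 23362/EI
  δ_0 = 46919/EI
Flexibility coefficient — unit upward force at B: δ_{BB} = L³/(3EI) = 408.3/EI.
Compatibility at B: δ_0 − R_B·δ_{BB} = 0, so R_B = 46919/408.3 = 114.9 kN.
Moment equilibrium about A: M_A = Σ(load moments about A) − R_B·L = 1847 − 114.9×10.7 = 617.7 kN·m.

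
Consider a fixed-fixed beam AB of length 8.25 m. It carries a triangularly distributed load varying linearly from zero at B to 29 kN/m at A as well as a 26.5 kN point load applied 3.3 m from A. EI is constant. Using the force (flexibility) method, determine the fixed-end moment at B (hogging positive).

Release both end moments; the primary structure is a simply-supported span AB with redundants M_A and M_B.
Simple-span end rotations at A and B under the given loads:
  at A: triangular load, peak 29: w₀L³/(45EI) = 361.9/EI
  at B: triangular load, peak 29: 7w₀L³/(360EI) = 316.6/EI
  at A: point load 26.5 at a = 3.3: Pab(L + b)/(6LEI) = 115.4/EI
  at B: point load 26.5 at a = 3.3: Pab(L + a)/(6LEI) = 101/EI
  θ_A0 = 477.3/EI,  θ_B0 = 417.6/EI
Flexibility coefficients: a unit moment at one end gives L/(3EI) there and L/(6EI) at the far end, so f₁₁ = f₂₂ = 2.75/EI and f₁₂ = f₂₁ = 1.375/EI.
Compatibility — zero rotation at each built-in end:
  2.75 M_A + 1.375 M_B = 477.3
  1.375 M_A + 2.75 M_B = 417.6
Solving the pair gives M_A = 130.2 kN·m and M_B = 86.78 kN·m (hogging).

M_B = 86.78 kN·m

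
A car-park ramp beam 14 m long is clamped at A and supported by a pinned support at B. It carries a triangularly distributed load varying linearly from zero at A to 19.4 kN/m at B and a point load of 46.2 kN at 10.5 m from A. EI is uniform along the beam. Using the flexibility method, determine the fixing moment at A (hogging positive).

M_A = 297.6 kN·m

Take the reaction at B as the redundant and release it; the primary structure is a cantilever fixed at A.
Deflection at B on the released cantilever, summing each load's contribution:
  triangular load, peak 19.4 at the free end: 11w₀L⁴/(120EI) = 68316/EI
  point load 46.2 at a = 10.5: Pa²(3L − a)/(6EI) = 26741/EI
  δ_0 = 95058/EI
Tip deflection under a unit load at B: L³/(3EI) = 914.7/EI.
Compatibility at B: δ_0 − R_B·δ_{BB} = 0, so R_B = 95058/914.7 = 103.9 kN.
Moment equilibrium about A: M_A = Σ(load moments about A) − R_B·L = 1753 − 103.9×14 = 297.6 kN·m.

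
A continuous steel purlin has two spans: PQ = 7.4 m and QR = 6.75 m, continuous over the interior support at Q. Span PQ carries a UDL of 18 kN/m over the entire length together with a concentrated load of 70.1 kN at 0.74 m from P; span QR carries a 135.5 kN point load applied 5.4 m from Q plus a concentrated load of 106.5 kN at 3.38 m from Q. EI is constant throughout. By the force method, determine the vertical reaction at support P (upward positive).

Take M_Q as the redundant. Released structure: two simple spans PQ and QR with a hinge at Q.
Rotations at Q on the released spans (each span's end-slope, ×1/EI):
  span PQ: UDL 18: wL³/(24EI) = 303.9/EI
  span PQ: point load 70.1 at a = 0.74: Pab(L + a)/(6LEI) = 63.34/EI
  span QR: point load 135.5 at a = 5.4: Pab(L + b)/(6LEI) = 197.6/EI
  span QR: point load 106.5 at a = 3.38: Pab(L + b)/(6LEI) = 303.1/EI
  relative rotation θ_0 = (367.3 + 500.7)/EI = 867.9/EI
A unit hogging moment at Q produces rotation L₁/(3EI) + L₂/(3EI) = 4.717/EI.
Compatibility: M_Q·(L₁+L₂)/(3EI) = θ_0, giving M_Q = 184 kN·m (hogging).
Span PQ, ΣM about P with M_Q applied at Q: R_Q^{PQ}·7.4 = 544.7 + 184, so R_Q^{PQ} = 98.48 kN and R_P = 203.3 − 98.48 = 104.8 kN.

R_P = 104.8 kN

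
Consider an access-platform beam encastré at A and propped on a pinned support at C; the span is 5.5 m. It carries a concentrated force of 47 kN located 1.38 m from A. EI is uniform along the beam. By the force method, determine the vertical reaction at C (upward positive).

Choose R_C as the redundant. The primary structure is the cantilever fixed at A.
Primary-structure tip deflection at C by superposition:
  point load 47 at a = 1.38: Pa²(3L − a)/(6EI) = 225.6/EI
Tip deflection under a unit load at C: L³/(3EI) = 55.46/EI.
Compatibility at C: δ_0 − R_C·δ_{CC} = 0, so R_C = 225.6/55.46 = 4.067 kN.

R_C = 4.067 kN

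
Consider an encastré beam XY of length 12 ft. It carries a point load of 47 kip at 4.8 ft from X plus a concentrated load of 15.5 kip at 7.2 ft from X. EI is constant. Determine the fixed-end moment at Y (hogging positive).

M_Y = 80.93 kip·ft

Release both end moments; the primary structure is a simply-supported span XY with redundants M_X and M_Y.
End rotations of the released simple span under the applied load (×1/EI):
  at X: point load 47 at a = 4.8: Pab(L + b)/(6LEI) = 433.2/EI
  at Y: point load 47 at a = 4.8: Pab(L + a)/(6LEI) = 379/EI
  at X: point load 15.5 at a = 7.2: Pab(L + b)/(6LEI) = 125/EI
  at Y: point load 15.5 at a = 7.2: Pab(L + a)/(6LEI) = 142.8/EI
  θ_X0 = 558.1/EI,  θ_Y0 = 521.9/EI
Flexibility coefficients: a unit moment at one end gives L/(3EI) there and L/(6EI) at the far end, so f₁₁ = f₂₂ = 4/EI and f₁₂ = f₂₁ = 2/EI.
Compatibility — zero rotation at each built-in end:
  4 M_X + 2 M_Y = 558.1
  2 M_X + 4 M_Y = 521.9
Solving the pair gives M_X = 99.07 kip·ft and M_Y = 80.93 kip·ft (hogging).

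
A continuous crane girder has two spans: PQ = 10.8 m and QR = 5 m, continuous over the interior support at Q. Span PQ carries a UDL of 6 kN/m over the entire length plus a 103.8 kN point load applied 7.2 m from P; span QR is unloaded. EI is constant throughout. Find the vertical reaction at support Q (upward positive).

R_Q = 160.6 kN

Take M_Q as the redundant. Released structure: two simple spans PQ and QR with a hinge at Q.
End slopes at the hinge Q, treating each span as simply supported:
  span PQ: UDL 6: wL³/(24EI) = 314.9/EI
  span PQ: point load 103.8 at a = 7.2: Pab(L + a)/(6LEI) = 747.4/EI
  relative rotation θ_0 = (1062 + 0)/EI = 1062/EI
A unit hogging moment at Q produces rotation L₁/(3EI) + L₂/(3EI) = 5.267/EI.
Compatibility: M_Q·(L₁+L₂)/(3EI) = θ_0, giving M_Q = 201.7 kN·m (hogging).
Span PQ, ΣM about P with M_Q applied at Q: R_Q^{PQ}·10.8 = 1097 + 201.7, so R_Q^{PQ} = 120.3 kN and R_P = 168.6 − 120.3 = 48.32 kN.
Span QR, ΣM about R: R_Q^{QR}·5 = 0 + 201.7, so R_Q^{QR} = 40.34 kN and R_R = 0 − 40.34 = -40.34 kN.
R_Q = 120.3 + 40.34 = 160.6 kN.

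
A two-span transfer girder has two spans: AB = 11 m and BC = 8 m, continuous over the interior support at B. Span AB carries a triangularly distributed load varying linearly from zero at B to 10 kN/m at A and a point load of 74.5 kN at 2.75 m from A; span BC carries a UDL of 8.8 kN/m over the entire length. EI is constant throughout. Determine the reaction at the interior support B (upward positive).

R_B = 99.39 kN

Insert a hinge at B; M_B is the redundant, and each span becomes simply supported.
Discontinuity in slope at B on the released structure — sum the simple-span end rotations:
  span AB: triangular load, peak 10: 7w₀L³/(360EI) = 258.8/EI
  span AB: point load 74.5 at a = 2.75: Pab(L + a)/(6LEI) = 352.1/EI
  span BC: UDL 8.8: wL³/(24EI) = 187.7/EI
  relative rotation θ_0 = (610.9 + 187.7)/EI = 798.7/EI
A unit hogging moment at B produces rotation L₁/(3EI) + L₂/(3EI) = 6.333/EI.
Slope continuity at B: θ_0 = M_B·6.333/EI, so M_B = 798.7/6.333 = 126.1 kN·m (hogging).
Span AB, ΣM about A with M_B applied at B: R_B^{AB}·11 = 406.5 + 126.1, so R_B^{AB} = 48.42 kN and R_A = 129.5 − 48.42 = 81.08 kN.
Span BC, ΣM about C: R_B^{BC}·8 = 281.6 + 126.1, so R_B^{BC} = 50.96 kN and R_C = 70.4 − 50.96 = 19.44 kN.
R_B = 48.42 + 50.96 = 99.39 kN.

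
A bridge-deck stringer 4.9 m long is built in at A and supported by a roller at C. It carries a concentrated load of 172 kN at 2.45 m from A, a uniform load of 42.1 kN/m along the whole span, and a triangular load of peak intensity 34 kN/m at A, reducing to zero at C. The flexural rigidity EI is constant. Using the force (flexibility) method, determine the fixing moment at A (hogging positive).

Remove the prop at C; the released (primary) structure is a cantilever built in at A.
Free-end deflection of the primary structure under the applied loading (downward +):
  point load 172 at a = 2.45: Pa²(3L − a)/(6EI) = 2108/EI
  UDL 42.1: wL⁴/(8EI) = 3034/EI
  triangular load, peak 34 at the fixed end: w₀L⁴/(30EI) = 653.3/EI
  δ_0 = 5795/EI
Flexibility coefficient — unit upward force at C: δ_{CC} = L³/(3EI) = 39.22/EI.
Compatibility at C: δ_0 − R_C·δ_{CC} = 0, so R_C = 5795/39.22 = 147.8 kN.
Moment equilibrium about A: M_A = Σ(load moments about A) − R_C·L = 1063 − 147.8×4.9 = 338.8 kN·m.

M_A = 338.8 kN·m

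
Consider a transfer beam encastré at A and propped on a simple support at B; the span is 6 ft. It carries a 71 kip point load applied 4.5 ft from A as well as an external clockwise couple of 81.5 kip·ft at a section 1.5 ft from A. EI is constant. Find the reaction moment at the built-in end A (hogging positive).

Release the roller at B. Primary structure: cantilever fixed at A.
Downward deflection at the released point B due to the loads:
  point load 71 at a = 4.5: Pa²(3L − a)/(6EI) = 3235/EI
  clockwise couple 81.5 at a = 1.5: M₀a(2L − a)/(2EI) = 641.8/EI
  δ_0 = 3877/EI
Tip deflection under a unit load at B: L³/(3EI) = 72/EI.
The prop prevents deflection at B: R_B = δ_0/δ_{BB} = 3877/72 = 53.84 kip.
Moment equilibrium about A: M_A = Σ(load moments about A) − R_B·L = 401 − 53.84×6 = 77.94 kip·ft.

M_A = 77.94 kip·ft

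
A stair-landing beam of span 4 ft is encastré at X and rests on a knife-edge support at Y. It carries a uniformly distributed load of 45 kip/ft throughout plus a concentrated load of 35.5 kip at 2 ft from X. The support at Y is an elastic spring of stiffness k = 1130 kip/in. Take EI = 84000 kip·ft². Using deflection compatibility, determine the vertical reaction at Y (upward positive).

R_Y = 60.91 kip

Choose R_Y as the redundant. The primary structure is the cantilever fixed at X.
Deflection at Y on the released cantilever, summing each load's contribution:
  UDL 45: wL⁴/(8EI) = 1440/EI
  point load 35.5 at a = 2: Pa²(3L − a)/(6EI) = 236.7/EI
  δ_0 = 1677/EI
Flexibility coefficient — unit upward force at Y: δ_{YY} = L³/(3EI) = 21.33/EI.
With EI = 84000 kip·ft²: δ_0 = 0.01996 ft and δ_{YY} = 0.000254 ft/kip.
Compatibility — the spring shortens by R_Y/k under the reaction it provides: δ_0 − R_Y·δ_{YY} = R_Y/k. With 1/k = 1/(1130×12) ft/kip = 0.000074 ft/kip, R_Y = δ_0 / (δ_{YY} + 1/k) = 0.01996 / (0.000254 + 0.000074) = 60.91 kip.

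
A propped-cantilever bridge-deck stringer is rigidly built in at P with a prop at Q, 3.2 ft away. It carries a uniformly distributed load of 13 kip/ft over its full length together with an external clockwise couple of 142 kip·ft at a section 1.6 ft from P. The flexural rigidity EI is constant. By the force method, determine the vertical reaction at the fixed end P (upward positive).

R_P = -23.92 kip

Choose R_Q as the redundant. The primary structure is the cantilever fixed at P.
Primary-structure tip deflection at Q by superposition:
  UDL 13: wL⁴/(8EI) = 170.4/EI
  clockwise couple 142 at a = 1.6: M₀a(2L − a)/(2EI) = 545.3/EI
  δ_0 = 715.7/EI
Flexibility coefficient — unit upward force at Q: δ_{QQ} = L³/(3EI) = 10.92/EI.
The prop prevents deflection at Q: R_Q = δ_0/δ_{QQ} = 715.7/10.92 = 65.52 kip.
Vertical equilibrium: R_P = ΣP − R_Q = 41.6 − 65.52 = -23.92 kip.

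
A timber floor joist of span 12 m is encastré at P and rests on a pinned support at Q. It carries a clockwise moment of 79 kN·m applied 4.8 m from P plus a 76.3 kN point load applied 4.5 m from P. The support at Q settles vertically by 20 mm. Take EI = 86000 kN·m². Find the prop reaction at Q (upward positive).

R_Q = 17.42 kN

Choose R_Q as the redundant. The primary structure is the cantilever fixed at P.
Free-end deflection of the primary structure under the applied loading (downward +):
  clockwise couple 79 at a = 4.8: M₀a(2L − a)/(2EI) = 3640/EI
  point load 76.3 at a = 4.5: Pa²(3L − a)/(6EI) = 8112/EI
  δ_0 = 11752/EI
Flexibility coefficient — unit upward force at Q: δ_{QQ} = L³/(3EI) = 576/EI.
With EI = 86000 kN·m²: δ_0 = 0.13665 m and δ_{QQ} = 0.006698 m/kN.
Compatibility — the beam at Q must follow the support down by 0.02 m: δ_0 − R_Q·δ_{QQ} = 0.02, so R_Q = (0.13665 − 0.02)/0.006698 = 17.42 kN.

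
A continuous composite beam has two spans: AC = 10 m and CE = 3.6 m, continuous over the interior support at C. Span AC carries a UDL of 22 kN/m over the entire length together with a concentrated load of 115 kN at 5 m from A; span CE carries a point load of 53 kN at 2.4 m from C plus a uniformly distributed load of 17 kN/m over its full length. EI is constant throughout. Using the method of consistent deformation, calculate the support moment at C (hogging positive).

M_C = 375.5 kN·m

Release continuity at C by inserting a hinge; the redundant is the internal moment M_C. The primary structure is two simply-supported spans AC and CE.
Discontinuity in slope at C on the released structure — sum the simple-span end rotations:
  span AC: UDL 22: wL³/(24EI) = 916.7/EI
  span AC: point load 115 at a = 5: Pab(L + a)/(6LEI) = 718.8/EI
  span CE: point load 53 at a = 2.4: Pab(L + b)/(6LEI) = 33.92/EI
  span CE: UDL 17: wL³/(24EI) = 33.05/EI
  relative rotation θ_0 = (1635 + 66.97)/EI = 1702/EI
A unit hogging moment at C produces rotation L₁/(3EI) + L₂/(3EI) = 4.533/EI.
Compatibility: M_C·(L₁+L₂)/(3EI) = θ_0, giving M_C = 375.5 kN·m (hogging).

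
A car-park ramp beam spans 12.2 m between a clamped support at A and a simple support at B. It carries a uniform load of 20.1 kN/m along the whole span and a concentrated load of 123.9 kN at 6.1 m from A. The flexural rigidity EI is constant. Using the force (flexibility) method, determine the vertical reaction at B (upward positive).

Take the reaction at B as the redundant and release it; the primary structure is a cantilever fixed at A.
Primary-structure tip deflection at B by superposition:
  UDL 20.1: wL⁴/(8EI) = 55660/EI
  point load 123.9 at a = 6.1: Pa²(3L − a)/(6EI) = 23436/EI
  δ_0 = 79096/EI
Flexibility coefficient — unit upward force at B: δ_{BB} = L³/(3EI) = 605.3/EI.
The prop prevents deflection at B: R_B = δ_0/δ_{BB} = 79096/605.3 = 130.7 kN.

R_B = 130.7 kN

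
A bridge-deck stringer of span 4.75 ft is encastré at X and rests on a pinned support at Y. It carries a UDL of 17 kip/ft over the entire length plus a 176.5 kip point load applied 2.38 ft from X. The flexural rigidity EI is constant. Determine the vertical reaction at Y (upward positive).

R_Y = 85.65 kip

Release the roller at Y. Primary structure: cantilever fixed at X.
Downward deflection at the released point Y due to the loads:
  UDL 17: wL⁴/(8EI) = 1082/EI
  point load 176.5 at a = 2.38: Pa²(3L − a)/(6EI) = 1978/EI
  δ_0 = 3060/EI
Flexibility coefficient — unit upward force at Y: δ_{YY} = L³/(3EI) = 35.72/EI.
The prop prevents deflection at Y: R_Y = δ_0/δ_{YY} = 3060/35.72 = 85.65 kip.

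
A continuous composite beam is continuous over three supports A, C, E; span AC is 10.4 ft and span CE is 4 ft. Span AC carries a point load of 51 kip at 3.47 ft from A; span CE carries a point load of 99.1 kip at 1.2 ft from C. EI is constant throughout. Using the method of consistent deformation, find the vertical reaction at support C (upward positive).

Release continuity at C by inserting a hinge; the redundant is the internal moment M_C. The primary structure is two simply-supported spans AC and CE.
End slopes at the hinge C, treating each span as simply supported:
  span AC: point load 51 at a = 3.47: Pab(L + a)/(6LEI) = 272.6/EI
  span CE: point load 99.1 at a = 1.2: Pab(L + b)/(6LEI) = 94.34/EI
  relative rotation θ_0 = (272.6 + 94.34)/EI = 366.9/EI
A unit hogging moment at C produces rotation L₁/(3EI) + L₂/(3EI) = 4.8/EI.
Compatibility: M_C·(L₁+L₂)/(3EI) = θ_0, giving M_C = 76.45 kip·ft (hogging).
Span AC, ΣM about A with M_C applied at C: R_C^{AC}·10.4 = 177 + 76.45, so R_C^{AC} = 24.37 kip and R_A = 51 − 24.37 = 26.63 kip.
Span CE, ΣM about E: R_C^{CE}·4 = 277.5 + 76.45, so R_C^{CE} = 88.48 kip and R_E = 99.1 − 88.48 = 10.62 kip.
R_C = 24.37 + 88.48 = 112.8 kip.

R_C = 112.8 kip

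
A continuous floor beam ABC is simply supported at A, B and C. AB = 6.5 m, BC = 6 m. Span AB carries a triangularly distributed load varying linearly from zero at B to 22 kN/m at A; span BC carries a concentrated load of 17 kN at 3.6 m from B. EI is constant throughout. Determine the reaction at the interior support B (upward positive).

R_B = 42.31 kN

Take M_B as the redundant. Released structure: two simple spans AB and BC with a hinge at B.
End slopes at the hinge B, treating each span as simply supported:
  span AB: triangular load, peak 22: 7w₀L³/(360EI) = 117.5/EI
  span BC: point load 17 at a = 3.6: Pab(L + b)/(6LEI) = 34.27/EI
  relative rotation θ_0 = (117.5 + 34.27)/EI = 151.8/EI
A unit hogging moment at B produces rotation L₁/(3EI) + L₂/(3EI) = 4.167/EI.
Slope continuity at B: θ_0 = M_B·4.167/EI, so M_B = 151.8/4.167 = 36.42 kN·m (hogging).
Span AB, ΣM about A with M_B applied at B: R_B^{AB}·6.5 = 154.9 + 36.42, so R_B^{AB} = 29.44 kN and R_A = 71.5 − 29.44 = 42.06 kN.
Span BC, ΣM about C: R_B^{BC}·6 = 40.8 + 36.42, so R_B^{BC} = 12.87 kN and R_C = 17 − 12.87 = 4.13 kN.
R_B = 29.44 + 12.87 = 42.31 kN.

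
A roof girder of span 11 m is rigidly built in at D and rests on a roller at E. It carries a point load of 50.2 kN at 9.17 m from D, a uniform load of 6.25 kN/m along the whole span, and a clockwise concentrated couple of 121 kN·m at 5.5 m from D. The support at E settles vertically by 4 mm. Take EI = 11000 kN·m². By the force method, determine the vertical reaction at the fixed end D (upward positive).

R_D = 43.1 kN

Take the reaction at E as the redundant and release it; the primary structure is a cantilever fixed at D.
Free-end deflection of the primary structure under the applied loading (downward +):
  point load 50.2 at a = 9.17: Pa²(3L − a)/(6EI) = 16765/EI
  UDL 6.25: wL⁴/(8EI) = 11438/EI
  clockwise couple 121 at a = 5.5: M₀a(2L − a)/(2EI) = 5490/EI
  δ_0 = 33694/EI
Flexibility coefficient — unit upward force at E: δ_{EE} = L³/(3EI) = 443.7/EI.
With EI = 11000 kN·m²: δ_0 = 3.0631 m and δ_{EE} = 0.040333 m/kN.
Compatibility — the beam at E must follow the support down by 0.004 m: δ_0 − R_E·δ_{EE} = 0.004, so R_E = (3.0631 − 0.004)/0.040333 = 75.85 kN.
Vertical equilibrium: R_D = ΣP − R_E = 119 − 75.85 = 43.1 kN.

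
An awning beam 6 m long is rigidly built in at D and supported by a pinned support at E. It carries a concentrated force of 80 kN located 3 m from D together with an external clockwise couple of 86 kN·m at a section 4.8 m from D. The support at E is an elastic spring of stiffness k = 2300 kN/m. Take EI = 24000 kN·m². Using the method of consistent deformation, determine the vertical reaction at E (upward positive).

R_E = 39.86 kN

Remove the prop at E; the released (primary) structure is a cantilever built in at D.
Primary-structure tip deflection at E by superposition:
  point load 80 at a = 3: Pa²(3L − a)/(6EI) = 1800/EI
  clockwise couple 86 at a = 4.8: M₀a(2L − a)/(2EI) = 1486/EI
  δ_0 = 3286/EI
Tip deflection under a unit load at E: L³/(3EI) = 72/EI.
With EI = 24000 kN·m²: δ_0 = 0.13692 m and δ_{EE} = 0.003 m/kN.
Compatibility — the spring shortens by R_E/k under the reaction it provides: δ_0 − R_E·δ_{EE} = R_E/k. With 1/k = 0.000435 m/kN, R_E = δ_0 / (δ_{EE} + 1/k) = 0.13692 / (0.003 + 0.000435) = 39.86 kN.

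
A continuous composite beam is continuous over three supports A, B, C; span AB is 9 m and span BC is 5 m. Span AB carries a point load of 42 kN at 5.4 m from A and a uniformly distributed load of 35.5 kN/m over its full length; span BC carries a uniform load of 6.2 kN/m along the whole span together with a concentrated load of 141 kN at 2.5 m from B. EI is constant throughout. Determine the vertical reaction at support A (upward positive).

Take M_B as the redundant. Released structure: two simple spans AB and BC with a hinge at B.
Rotations at B on the released spans (each span's end-slope, ×1/EI):
  span AB: point load 42 at a = 5.4: Pab(L + a)/(6LEI) = 217.7/EI
  span AB: UDL 35.5: wL³/(24EI) = 1078/EI
  span BC: UDL 6.2: wL³/(24EI) = 32.29/EI
  span BC: point load 141 at a = 2.5: Pab(L + b)/(6LEI) = 220.3/EI
  relative rotation θ_0 = (1296 + 252.6)/EI = 1549/EI
A unit hogging moment at B produces rotation L₁/(3EI) + L₂/(3EI) = 4.667/EI.
Slope continuity at B: θ_0 = M_B·4.667/EI, so M_B = 1549/4.667 = 331.9 kN·m (hogging).
Span AB, ΣM about A with M_B applied at B: R_B^{AB}·9 = 1665 + 331.9, so R_B^{AB} = 221.8 kN and R_A = 361.5 − 221.8 = 139.7 kN.

R_A = 139.7 kN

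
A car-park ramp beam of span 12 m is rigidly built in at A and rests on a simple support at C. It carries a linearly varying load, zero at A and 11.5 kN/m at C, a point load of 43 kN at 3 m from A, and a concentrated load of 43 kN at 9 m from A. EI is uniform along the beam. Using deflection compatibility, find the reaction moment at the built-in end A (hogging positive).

M_A = 241.7 kN·m

Remove the prop at C; the released (primary) structure is a cantilever built in at A.
Primary-structure tip deflection at C by superposition:
  triangular load, peak 11.5 at the free end: 11w₀L⁴/(120EI) = 21859/EI
  point load 43 at a = 3: Pa²(3L − a)/(6EI) = 2128/EI
  point load 43 at a = 9: Pa²(3L − a)/(6EI) = 15674/EI
  δ_0 = 39661/EI
Flexibility coefficient — unit upward force at C: δ_{CC} = L³/(3EI) = 576/EI.
Compatibility at C: δ_0 − R_C·δ_{CC} = 0, so R_C = 39661/576 = 68.86 kN.
Moment equilibrium about A: M_A = Σ(load moments about A) − R_C·L = 1068 − 68.86×12 = 241.7 kN·m.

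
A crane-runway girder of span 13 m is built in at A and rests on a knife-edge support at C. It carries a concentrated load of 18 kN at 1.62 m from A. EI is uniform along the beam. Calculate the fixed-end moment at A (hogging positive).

Take the reaction at C as the redundant and release it; the primary structure is a cantilever fixed at A.
Deflection at C on the released cantilever, summing each load's contribution:
  point load 18 at a = 1.62: Pa²(3L − a)/(6EI) = 294.3/EI
Tip deflection under a unit load at C: L³/(3EI) = 732.3/EI.
The prop prevents deflection at C: R_C = δ_0/δ_{CC} = 294.3/732.3 = 0.4019 kN.
Moment equilibrium about A: M_A = Σ(load moments about A) − R_C·L = 29.16 − 0.4019×13 = 23.94 kN·m.

M_A = 23.94 kN·m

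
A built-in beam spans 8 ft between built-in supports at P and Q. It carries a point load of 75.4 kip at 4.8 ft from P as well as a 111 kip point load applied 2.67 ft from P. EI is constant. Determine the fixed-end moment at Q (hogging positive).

M_Q = 152.8 kip·ft

Release both end moments; the primary structure is a simply-supported span PQ with redundants M_P and M_Q.
End rotations of the released simple span under the applied load (×1/EI):
  at P: point load 75.4 at a = 4.8: Pab(L + b)/(6LEI) = 270.2/EI
  at Q: point load 75.4 at a = 4.8: Pab(L + a)/(6LEI) = 308.8/EI
  at P: point load 111 at a = 2.67: Pab(L + b)/(6LEI) = 438.7/EI
  at Q: point load 111 at a = 2.67: Pab(L + a)/(6LEI) = 351.1/EI
  θ_P0 = 708.9/EI,  θ_Q0 = 660/EI
Flexibility coefficients: a unit moment at one end gives L/(3EI) there and L/(6EI) at the far end, so f₁₁ = f₂₂ = 2.667/EI and f₁₂ = f₂₁ = 1.333/EI.
Compatibility — zero rotation at each built-in end:
  2.667 M_P + 1.333 M_Q = 708.9
  1.333 M_P + 2.667 M_Q = 660
Solving the pair gives M_P = 189.5 kip·ft and M_Q = 152.8 kip·ft (hogging).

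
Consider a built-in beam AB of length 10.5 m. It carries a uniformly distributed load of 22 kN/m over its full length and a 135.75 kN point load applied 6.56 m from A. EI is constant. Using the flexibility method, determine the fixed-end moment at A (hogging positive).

Release both end moments; the primary structure is a simply-supported span AB with redundants M_A and M_B.
End rotations of the released simple span under the applied load (×1/EI):
  at A: UDL 22: wL³/(24EI) = 1061/EI
  at B: UDL 22: wL³/(24EI) = 1061/EI
  at A: point load 135.75 at a = 6.56: Pab(L + b)/(6LEI) = 804.2/EI
  at B: point load 135.75 at a = 6.56: Pab(L + a)/(6LEI) = 950.1/EI
  θ_A0 = 1865/EI,  θ_B0 = 2011/EI
Flexibility coefficients: a unit moment at one end gives L/(3EI) there and L/(6EI) at the far end, so f₁₁ = f₂₂ = 3.5/EI and f₁₂ = f₂₁ = 1.75/EI.
Compatibility — zero rotation at each built-in end:
  3.5 M_A + 1.75 M_B = 1865
  1.75 M_A + 3.5 M_B = 2011
Solving the pair gives M_A = 327.5 kN·m and M_B = 410.9 kN·m (hogging).

M_A = 327.5 kN·m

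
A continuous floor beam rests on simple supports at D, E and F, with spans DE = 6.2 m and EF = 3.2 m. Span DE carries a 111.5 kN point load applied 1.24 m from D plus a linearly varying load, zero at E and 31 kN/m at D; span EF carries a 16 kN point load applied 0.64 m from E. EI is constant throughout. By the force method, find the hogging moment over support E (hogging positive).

M_E = 92.13 kN·m

Insert a hinge at E; M_E is the redundant, and each span becomes simply supported.
End slopes at the hinge E, treating each span as simply supported:
  span DE: point load 111.5 at a = 1.24: Pab(L + a)/(6LEI) = 137.2/EI
  span DE: triangular load, peak 31: 7w₀L³/(360EI) = 143.7/EI
  span EF: point load 16 at a = 0.64: Pab(L + b)/(6LEI) = 7.864/EI
  relative rotation θ_0 = (280.8 + 7.864)/EI = 288.7/EI
A unit hogging moment at E produces rotation L₁/(3EI) + L₂/(3EI) = 3.133/EI.
Compatibility: M_E·(L₁+L₂)/(3EI) = θ_0, giving M_E = 92.13 kN·m (hogging).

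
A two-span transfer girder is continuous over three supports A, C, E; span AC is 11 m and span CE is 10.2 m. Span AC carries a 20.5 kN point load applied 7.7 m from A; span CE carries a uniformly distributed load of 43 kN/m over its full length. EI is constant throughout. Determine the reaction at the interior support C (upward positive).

Insert a hinge at C; M_C is the redundant, and each span becomes simply supported.
End slopes at the hinge C, treating each span as simply supported:
  span AC: point load 20.5 at a = 7.7: Pab(L + a)/(6LEI) = 147.6/EI
  span CE: UDL 43: wL³/(24EI) = 1901/EI
  relative rotation θ_0 = (147.6 + 1901)/EI = 2049/EI
A unit hogging moment at C produces rotation L₁/(3EI) + L₂/(3EI) = 7.067/EI.
Compatibility: M_C·(L₁+L₂)/(3EI) = θ_0, giving M_C = 289.9 kN·m (hogging).
Span AC, ΣM about A with M_C applied at C: R_C^{AC}·11 = 157.8 + 289.9, so R_C^{AC} = 40.71 kN and R_A = 20.5 − 40.71 = -20.21 kN.
Span CE, ΣM about E: R_C^{CE}·10.2 = 2237 + 289.9, so R_C^{CE} = 247.7 kN and R_E = 438.6 − 247.7 = 190.9 kN.
R_C = 40.71 + 247.7 = 288.4 kN.

R_C = 288.4 kN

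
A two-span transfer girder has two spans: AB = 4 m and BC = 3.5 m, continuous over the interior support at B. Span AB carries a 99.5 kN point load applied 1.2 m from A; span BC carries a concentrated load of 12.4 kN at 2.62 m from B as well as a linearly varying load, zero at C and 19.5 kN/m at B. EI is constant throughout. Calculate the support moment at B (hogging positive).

Insert a hinge at B; M_B is the redundant, and each span becomes simply supported.
Rotations at B on the released spans (each span's end-slope, ×1/EI):
  span AB: point load 99.5 at a = 1.2: Pab(L + a)/(6LEI) = 72.44/EI
  span BC: point load 12.4 at a = 2.62: Pab(L + b)/(6LEI) = 5.963/EI
  span BC: triangular load, peak 19.5: w₀L³/(45EI) = 18.58/EI
  relative rotation θ_0 = (72.44 + 24.54)/EI = 96.98/EI
A unit hogging moment at B produces rotation L₁/(3EI) + L₂/(3EI) = 2.5/EI.
Slope continuity at B: θ_0 = M_B·2.5/EI, so M_B = 96.98/2.5 = 38.79 kN·m (hogging).

M_B = 38.79 kN·m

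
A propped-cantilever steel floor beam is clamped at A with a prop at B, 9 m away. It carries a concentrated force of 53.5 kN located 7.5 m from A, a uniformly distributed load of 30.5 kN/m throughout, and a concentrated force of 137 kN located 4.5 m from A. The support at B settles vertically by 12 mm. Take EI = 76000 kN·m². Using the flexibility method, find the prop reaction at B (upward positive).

Release the roller at B. Primary structure: cantilever fixed at A.
Free-end deflection of the primary structure under the applied loading (downward +):
  point load 53.5 at a = 7.5: Pa²(3L − a)/(6EI) = 9780/EI
  UDL 30.5: wL⁴/(8EI) = 25014/EI
  point load 137 at a = 4.5: Pa²(3L − a)/(6EI) = 10403/EI
  δ_0 = 45198/EI
Flexibility coefficient — unit upward force at B: δ_{BB} = L³/(3EI) = 243/EI.
With EI = 76000 kN·m²: δ_0 = 0.59471 m and δ_{BB} = 0.003197 m/kN.
Compatibility — the beam at B must follow the support down by 0.012 m: δ_0 − R_B·δ_{BB} = 0.012, so R_B = (0.59471 − 0.012)/0.003197 = 182.2 kN.

R_B = 182.2 kN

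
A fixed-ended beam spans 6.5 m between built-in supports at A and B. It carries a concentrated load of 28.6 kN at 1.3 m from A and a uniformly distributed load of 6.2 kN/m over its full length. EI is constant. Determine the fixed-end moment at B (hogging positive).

Release both end moments; the primary structure is a simply-supported span AB with redundants M_A and M_B.
End rotations of the released simple span under the applied load (×1/EI):
  at A: point load 28.6 at a = 1.3: Pab(L + b)/(6LEI) = 58/EI
  at B: point load 28.6 at a = 1.3: Pab(L + a)/(6LEI) = 38.67/EI
  at A: UDL 6.2: wL³/(24EI) = 70.94/EI
  at B: UDL 6.2: wL³/(24EI) = 70.94/EI
  θ_A0 = 128.9/EI,  θ_B0 = 109.6/EI
Flexibility coefficients: a unit moment at one end gives L/(3EI) there and L/(6EI) at the far end, so f₁₁ = f₂₂ = 2.167/EI and f₁₂ = f₂₁ = 1.083/EI.
Compatibility — zero rotation at each built-in end:
  2.167 M_A + 1.083 M_B = 128.9
  1.083 M_A + 2.167 M_B = 109.6
Solving the pair gives M_A = 45.62 kN·m and M_B = 27.78 kN·m (hogging).

M_B = 27.78 kN·m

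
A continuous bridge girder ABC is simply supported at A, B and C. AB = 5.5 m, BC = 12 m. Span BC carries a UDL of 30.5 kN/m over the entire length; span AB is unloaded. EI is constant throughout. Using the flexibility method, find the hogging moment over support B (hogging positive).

M_B = 376.5 kN·m

Take M_B as the redundant. Released structure: two simple spans AB and BC with a hinge at B.
Discontinuity in slope at B on the released structure — sum the simple-span end rotations:
  span BC: UDL 30.5: wL³/(24EI) = 2196/EI
  relative rotation θ_0 = (0 + 2196)/EI = 2196/EI
A unit hogging moment at B produces rotation L₁/(3EI) + L₂/(3EI) = 5.833/EI.
Compatibility: M_B·(L₁+L₂)/(3EI) = θ_0, giving M_B = 376.5 kN·m (hogging).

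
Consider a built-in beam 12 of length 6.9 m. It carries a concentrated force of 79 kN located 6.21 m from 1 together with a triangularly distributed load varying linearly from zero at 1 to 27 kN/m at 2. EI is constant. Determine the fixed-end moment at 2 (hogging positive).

M_2 = 108.4 kN·m

Take the two fixed-end moments M_1, M_2 as redundants; the released structure is the simple span 12.
End rotations of the released simple span under the applied load (×1/EI):
  at 1: point load 79 at a = 6.21: Pab(L + b)/(6LEI) = 62.06/EI
  at 2: point load 79 at a = 6.21: Pab(L + a)/(6LEI) = 107.2/EI
  at 1: triangular load, peak 27: 7w₀L³/(360EI) = 172.5/EI
  at 2: triangular load, peak 27: w₀L³/(45EI) = 197.1/EI
  θ_10 = 234.5/EI,  θ_20 = 304.3/EI
Flexibility coefficients: a unit moment at one end gives L/(3EI) there and L/(6EI) at the far end, so f₁₁ = f₂₂ = 2.3/EI and f₁₂ = f₂₁ = 1.15/EI.
Compatibility — zero rotation at each built-in end:
  2.3 M_1 + 1.15 M_2 = 234.5
  1.15 M_1 + 2.3 M_2 = 304.3
Solving the pair gives M_1 = 47.75 kN·m and M_2 = 108.4 kN·m (hogging).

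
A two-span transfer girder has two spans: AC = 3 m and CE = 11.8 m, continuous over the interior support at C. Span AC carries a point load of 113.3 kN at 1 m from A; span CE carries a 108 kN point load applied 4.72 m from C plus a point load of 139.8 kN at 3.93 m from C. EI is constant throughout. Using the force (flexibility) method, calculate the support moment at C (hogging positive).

M_C = 448.8 kN·m

Insert a hinge at C; M_C is the redundant, and each span becomes simply supported.
End slopes at the hinge C, treating each span as simply supported:
  span AC: point load 113.3 at a = 1: Pab(L + a)/(6LEI) = 50.36/EI
  span CE: point load 108 at a = 4.72: Pab(L + b)/(6LEI) = 962.4/EI
  span CE: point load 139.8 at a = 3.93: Pab(L + b)/(6LEI) = 1201/EI
  relative rotation θ_0 = (50.36 + 2164)/EI = 2214/EI
A unit hogging moment at C produces rotation L₁/(3EI) + L₂/(3EI) = 4.933/EI.
Slope continuity at C: θ_0 = M_C·4.933/EI, so M_C = 2214/4.933 = 448.8 kN·m (hogging).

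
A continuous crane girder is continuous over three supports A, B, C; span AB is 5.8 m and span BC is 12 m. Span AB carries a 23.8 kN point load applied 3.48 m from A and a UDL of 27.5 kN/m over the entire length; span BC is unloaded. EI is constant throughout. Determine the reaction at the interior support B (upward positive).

Take M_B as the redundant. Released structure: two simple spans AB and BC with a hinge at B.
Discontinuity in slope at B on the released structure — sum the simple-span end rotations:
  span AB: point load 23.8 at a = 3.48: Pab(L + a)/(6LEI) = 51.24/EI
  span AB: UDL 27.5: wL³/(24EI) = 223.6/EI
  relative rotation θ_0 = (274.8 + 0)/EI = 274.8/EI
A unit hogging moment at B produces rotation L₁/(3EI) + L₂/(3EI) = 5.933/EI.
Slope continuity at B: θ_0 = M_B·5.933/EI, so M_B = 274.8/5.933 = 46.32 kN·m (hogging).
Span AB, ΣM about A with M_B applied at B: R_B^{AB}·5.8 = 545.4 + 46.32, so R_B^{AB} = 102 kN and R_A = 183.3 − 102 = 81.28 kN.
Span BC, ΣM about C: R_B^{BC}·12 = 0 + 46.32, so R_B^{BC} = 3.86 kN and R_C = 0 − 3.86 = -3.86 kN.
R_B = 102 + 3.86 = 105.9 kN.

R_B = 105.9 kN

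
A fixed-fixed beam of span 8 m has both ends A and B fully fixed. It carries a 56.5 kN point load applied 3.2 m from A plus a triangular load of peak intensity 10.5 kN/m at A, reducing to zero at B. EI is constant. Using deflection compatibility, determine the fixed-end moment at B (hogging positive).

Release both end moments; the primary structure is a simply-supported span AB with redundants M_A and M_B.
On the primary (simply-supported) span, the end slopes from the loading are:
  at A: point load 56.5 at a = 3.2: Pab(L + b)/(6LEI) = 231.4/EI
  at B: point load 56.5 at a = 3.2: Pab(L + a)/(6LEI) = 202.5/EI
  at A: triangular load, peak 10.5: w₀L³/(45EI) = 119.5/EI
  at B: triangular load, peak 10.5: 7w₀L³/(360EI) = 104.5/EI
  θ_A0 = 350.9/EI,  θ_B0 = 307/EI
Flexibility coefficients: a unit moment at one end gives L/(3EI) there and L/(6EI) at the far end, so f₁₁ = f₂₂ = 2.667/EI and f₁₂ = f₂₁ = 1.333/EI.
Compatibility — zero rotation at each built-in end:
  2.667 M_A + 1.333 M_B = 350.9
  1.333 M_A + 2.667 M_B = 307
Solving the pair gives M_A = 98.69 kN·m and M_B = 65.79 kN·m (hogging).

M_B = 65.79 kN·m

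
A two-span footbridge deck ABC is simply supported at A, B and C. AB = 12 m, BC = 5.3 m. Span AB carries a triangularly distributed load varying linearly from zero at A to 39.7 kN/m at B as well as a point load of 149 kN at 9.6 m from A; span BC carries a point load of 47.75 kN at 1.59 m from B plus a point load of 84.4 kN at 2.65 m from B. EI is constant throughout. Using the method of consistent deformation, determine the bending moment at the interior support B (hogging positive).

Take M_B as the redundant. Released structure: two simple spans AB and BC with a hinge at B.
End slopes at the hinge B, treating each span as simply supported:
  span AB: triangular load, peak 39.7: w₀L³/(45EI) = 1524/EI
  span AB: point load 149 at a = 9.6: Pab(L + a)/(6LEI) = 1030/EI
  span BC: point load 47.75 at a = 1.59: Pab(L + b)/(6LEI) = 79.81/EI
  span BC: point load 84.4 at a = 2.65: Pab(L + b)/(6LEI) = 148.2/EI
  relative rotation θ_0 = (2554 + 228)/EI = 2782/EI
A unit hogging moment at B produces rotation L₁/(3EI) + L₂/(3EI) = 5.767/EI.
Slope continuity at B: θ_0 = M_B·5.767/EI, so M_B = 2782/5.767 = 482.5 kN·m (hogging).

M_B = 482.5 kN·m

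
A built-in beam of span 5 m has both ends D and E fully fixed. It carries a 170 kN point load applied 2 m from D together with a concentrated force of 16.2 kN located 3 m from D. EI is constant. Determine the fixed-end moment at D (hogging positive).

Take the two fixed-end moments M_D, M_E as redundants; the released structure is the simple span DE.
Simple-span end rotations at D and E under the given loads:
  at D: point load 170 at a = 2: Pab(L + b)/(6LEI) = 272/EI
  at E: point load 170 at a = 2: Pab(L + a)/(6LEI) = 238/EI
  at D: point load 16.2 at a = 3: Pab(L + b)/(6LEI) = 22.68/EI
  at E: point load 16.2 at a = 3: Pab(L + a)/(6LEI) = 25.92/EI
  θ_D0 = 294.7/EI,  θ_E0 = 263.9/EI
Flexibility coefficients: a unit moment at one end gives L/(3EI) there and L/(6EI) at the far end, so f₁₁ = f₂₂ = 1.667/EI and f₁₂ = f₂₁ = 0.8333/EI.
Compatibility — zero rotation at each built-in end:
  1.667 M_D + 0.8333 M_E = 294.7
  0.8333 M_D + 1.667 M_E = 263.9
Solving the pair gives M_D = 130.2 kN·m and M_E = 93.26 kN·m (hogging).

M_D = 130.2 kN·m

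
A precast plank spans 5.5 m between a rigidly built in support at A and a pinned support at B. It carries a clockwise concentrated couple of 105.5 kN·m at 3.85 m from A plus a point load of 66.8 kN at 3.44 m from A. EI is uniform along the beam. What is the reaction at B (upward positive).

R_B = 57.21 kN

Release the roller at B. Primary structure: cantilever fixed at A.
Free-end deflection of the primary structure under the applied loading (downward +):
  clockwise couple 105.5 at a = 3.85: M₀a(2L − a)/(2EI) = 1452/EI
  point load 66.8 at a = 3.44: Pa²(3L − a)/(6EI) = 1721/EI
  δ_0 = 3173/EI
Flexibility coefficient — unit upward force at B: δ_{BB} = L³/(3EI) = 55.46/EI.
The prop prevents deflection at B: R_B = δ_0/δ_{BB} = 3173/55.46 = 57.21 kN.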